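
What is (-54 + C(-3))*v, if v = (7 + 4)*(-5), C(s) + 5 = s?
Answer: 3410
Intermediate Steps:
C(s) = -5 + s
v = -55 (v = 11*(-5) = -55)
(-54 + C(-3))*v = (-54 + (-5 - 3))*(-55) = (-54 - 8)*(-55) = -62*(-55) = 3410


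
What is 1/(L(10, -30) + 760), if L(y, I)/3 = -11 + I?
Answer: 1/637 ≈ 0.0015699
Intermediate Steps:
L(y, I) = -33 + 3*I (L(y, I) = 3*(-11 + I) = -33 + 3*I)
1/(L(10, -30) + 760) = 1/((-33 + 3*(-30)) + 760) = 1/((-33 - 90) + 760) = 1/(-123 + 760) = 1/637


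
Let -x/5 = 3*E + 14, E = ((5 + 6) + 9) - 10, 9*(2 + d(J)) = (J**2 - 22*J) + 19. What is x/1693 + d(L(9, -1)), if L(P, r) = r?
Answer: 12884/5079 ≈ 2.5367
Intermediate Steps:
d(J) = 1/9 - 22*J/9 + J**2/9 (d(J) = -2 + ((J**2 - 22*J) + 19)/9 = -2 + (19 + J**2 - 22*J)/9 = -2 + (19/9 - 22*J/9 + J**2/9) = 1/9 - 22*J/9 + J**2/9)
E = 10 (E = (11 + 9) - 10 = 20 - 10 = 10)
x = -220 (x = -5*(3*10 + 14) = -5*(30 + 14) = -5*44 = -220)
x/1693 + d(L(9, -1)) = -220/1693 + (1/9 - 22/9*(-1) + (1/9)*(-1)**2) = -220*1/1693 + (1/9 + 22/9 + (1/9)*1) = -220/1693 + (1/9 + 22/9 + 1/9) = -220/1693 + 8/3 = 12884/5079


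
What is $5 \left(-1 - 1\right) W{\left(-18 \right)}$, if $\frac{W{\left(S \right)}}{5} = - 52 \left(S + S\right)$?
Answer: $-93600$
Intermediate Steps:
$W{\left(S \right)} = - 520 S$ ($W{\left(S \right)} = 5 \left(- 52 \left(S + S\right)\right) = 5 \left(- 52 \cdot 2 S\right) = 5 \left(- 104 S\right) = - 520 S$)
$5 \left(-1 - 1\right) W{\left(-18 \right)} = 5 \left(-1 - 1\right) \left(\left(-520\right) \left(-18\right)\right) = 5 \left(-2\right) 9360 = \left(-10\right) 9360 = -93600$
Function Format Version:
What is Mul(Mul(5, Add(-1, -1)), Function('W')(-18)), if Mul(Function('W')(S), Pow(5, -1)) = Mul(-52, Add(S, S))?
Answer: -93600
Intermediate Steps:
Function('W')(S) = Mul(-520, S) (Function('W')(S) = Mul(5, Mul(-52, Add(S, S))) = Mul(5, Mul(-52, Mul(2, S))) = Mul(5, Mul(-104, S)) = Mul(-520, S))
Mul(Mul(5, Add(-1, -1)), Function('W')(-18)) = Mul(Mul(5, Add(-1, -1)), Mul(-520, -18)) = Mul(Mul(5, -2), 9360) = Mul(-10, 9360) = -93600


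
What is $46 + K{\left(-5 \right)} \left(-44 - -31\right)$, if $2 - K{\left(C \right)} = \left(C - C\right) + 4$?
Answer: $72$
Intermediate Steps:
$K{\left(C \right)} = -2$ ($K{\left(C \right)} = 2 - \left(\left(C - C\right) + 4\right) = 2 - \left(0 + 4\right) = 2 - 4 = -2$)
$46 + K{\left(-5 \right)} \left(-44 - -31\right) = 46 - 2 \left(-44 - -31\right) = 46 - 2 \left(-44 + 31\right) = 46 - -26 = 46 + 26 = 72$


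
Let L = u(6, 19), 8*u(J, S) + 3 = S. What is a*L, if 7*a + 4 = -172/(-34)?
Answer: 36/119 ≈ 0.30252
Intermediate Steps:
a = 18/119 (a = -4/7 + (-172/(-34))/7 = -4/7 + (-172*(-1/34))/7 = -4/7 + (⅐)*(86/17) = -4/7 + 86/119 = 18/119 ≈ 0.15126)
u(J, S) = -3/8 + S/8
L = 2 (L = -3/8 + (⅛)*19 = -3/8 + 19/8 = 2)
a*L = (18/119)*2 = 36/119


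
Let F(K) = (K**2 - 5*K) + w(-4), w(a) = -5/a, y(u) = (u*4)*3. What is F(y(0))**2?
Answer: 25/16 ≈ 1.5625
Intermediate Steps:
y(u) = 12*u (y(u) = (4*u)*3 = 12*u)
F(K) = 5/4 + K**2 - 5*K (F(K) = (K**2 - 5*K) - 5/(-4) = (K**2 - 5*K) - 5*(-1/4) = (K**2 - 5*K) + 5/4 = 5/4 + K**2 - 5*K)
F(y(0))**2 = (5/4 + (12*0)**2 - 60*0)**2 = (5/4 + 0**2 - 5*0)**2 = (5/4 + 0 + 0)**2 = (5/4)**2 = 25/16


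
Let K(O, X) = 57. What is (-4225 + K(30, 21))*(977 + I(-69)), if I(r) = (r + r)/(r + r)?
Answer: -4076304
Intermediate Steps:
I(r) = 1 (I(r) = (2*r)/((2*r)) = (2*r)*(1/(2*r)) = 1)
(-4225 + K(30, 21))*(977 + I(-69)) = (-4225 + 57)*(977 + 1) = -4168*978 = -4076304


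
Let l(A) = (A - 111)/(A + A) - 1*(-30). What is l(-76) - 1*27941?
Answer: -4242285/152 ≈ -27910.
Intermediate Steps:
l(A) = 30 + (-111 + A)/(2*A) (l(A) = (-111 + A)/((2*A)) + 30 = (-111 + A)*(1/(2*A)) + 30 = (-111 + A)/(2*A) + 30 = 30 + (-111 + A)/(2*A))
l(-76) - 1*27941 = (1/2)*(-111 + 61*(-76))/(-76) - 1*27941 = (1/2)*(-1/76)*(-111 - 4636) - 27941 = (1/2)*(-1/76)*(-4747) - 27941 = 4747/152 - 27941 = -4242285/152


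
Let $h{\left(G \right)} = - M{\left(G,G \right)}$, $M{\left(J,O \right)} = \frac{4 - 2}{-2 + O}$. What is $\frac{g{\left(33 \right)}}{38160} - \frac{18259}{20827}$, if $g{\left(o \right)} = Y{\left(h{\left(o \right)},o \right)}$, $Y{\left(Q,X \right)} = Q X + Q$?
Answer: $- \frac{5400270719}{6159376980} \approx -0.87676$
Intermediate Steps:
$M{\left(J,O \right)} = \frac{2}{-2 + O}$
$h{\left(G \right)} = - \frac{2}{-2 + G}$
$Y{\left(Q,X \right)} = Q + Q X$
$g{\left(o \right)} = - \frac{2 \left(1 + o\right)}{-2 + o}$ ($g{\left(o \right)} = - \frac{2}{-2 + o} \left(1 + o\right) = - \frac{2 \left(1 + o\right)}{-2 + o}$)
$\frac{g{\left(33 \right)}}{38160} - \frac{18259}{20827} = \frac{2 \frac{1}{-2 + 33} \left(-1 - 33\right)}{38160} - \frac{18259}{20827} = \frac{2 \left(-1 - 33\right)}{31} \cdot \frac{1}{38160} - \frac{18259}{20827} = 2 \cdot \frac{1}{31} \left(-34\right) \frac{1}{38160} - \frac{18259}{20827} = \left(- \frac{68}{31}\right) \frac{1}{38160} - \frac{18259}{20827} = - \frac{17}{295740} - \frac{18259}{20827} = - \frac{5400270719}{6159376980}$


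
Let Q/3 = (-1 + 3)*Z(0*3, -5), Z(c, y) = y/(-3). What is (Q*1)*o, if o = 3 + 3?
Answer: 60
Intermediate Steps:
Z(c, y) = -y/3 (Z(c, y) = y*(-⅓) = -y/3)
o = 6
Q = 10 (Q = 3*((-1 + 3)*(-⅓*(-5))) = 3*(2*(5/3)) = 3*(10/3) = 10)
(Q*1)*o = (10*1)*6 = 10*6 = 60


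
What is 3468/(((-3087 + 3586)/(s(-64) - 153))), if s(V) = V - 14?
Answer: -801108/499 ≈ -1605.4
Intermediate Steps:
s(V) = -14 + V
3468/(((-3087 + 3586)/(s(-64) - 153))) = 3468/(((-3087 + 3586)/((-14 - 64) - 153))) = 3468/((499/(-78 - 153))) = 3468/((499/(-231))) = 3468/((499*(-1/231))) = 3468/(-499/231) = 3468*(-231/499) = -801108/499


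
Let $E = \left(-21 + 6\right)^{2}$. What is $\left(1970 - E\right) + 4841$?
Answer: $6586$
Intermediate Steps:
$E = 225$ ($E = \left(-15\right)^{2} = 225$)
$\left(1970 - E\right) + 4841 = \left(1970 - 225\right) + 4841 = 1745 + 4841 = 6586$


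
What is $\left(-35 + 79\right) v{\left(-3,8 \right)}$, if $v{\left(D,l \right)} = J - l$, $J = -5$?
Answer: $-572$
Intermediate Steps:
$v{\left(D,l \right)} = -5 - l$
$\left(-35 + 79\right) v{\left(-3,8 \right)} = \left(-35 + 79\right) \left(-5 - 8\right) = 44 \left(-5 - 8\right) = 44 \left(-13\right) = -572$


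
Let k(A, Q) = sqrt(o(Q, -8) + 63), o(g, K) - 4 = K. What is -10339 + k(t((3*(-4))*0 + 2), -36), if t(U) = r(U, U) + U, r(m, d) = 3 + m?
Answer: -10339 + sqrt(59) ≈ -10331.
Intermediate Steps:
o(g, K) = 4 + K
t(U) = 3 + 2*U (t(U) = (3 + U) + U = 3 + 2*U)
k(A, Q) = sqrt(59) (k(A, Q) = sqrt((4 - 8) + 63) = sqrt(-4 + 63) = sqrt(59))
-10339 + k(t((3*(-4))*0 + 2), -36) = -10339 + sqrt(59)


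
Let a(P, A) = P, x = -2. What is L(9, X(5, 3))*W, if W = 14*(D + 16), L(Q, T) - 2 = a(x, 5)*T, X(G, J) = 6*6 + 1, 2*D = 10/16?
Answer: -16443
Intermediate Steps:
D = 5/16 (D = (10/16)/2 = (10*(1/16))/2 = (1/2)*(5/8) = 5/16 ≈ 0.31250)
X(G, J) = 37 (X(G, J) = 36 + 1 = 37)
L(Q, T) = 2 - 2*T
W = 1827/8 (W = 14*(5/16 + 16) = 14*(261/16) = 1827/8 ≈ 228.38)
L(9, X(5, 3))*W = (2 - 2*37)*(1827/8) = (2 - 74)*(1827/8) = -72*1827/8 = -16443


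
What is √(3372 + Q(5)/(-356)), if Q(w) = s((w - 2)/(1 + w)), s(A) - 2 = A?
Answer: √427352902/356 ≈ 58.069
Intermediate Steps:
s(A) = 2 + A
Q(w) = 2 + (-2 + w)/(1 + w) (Q(w) = 2 + (w - 2)/(1 + w) = 2 + (-2 + w)/(1 + w))
√(3372 + Q(5)/(-356)) = √(3372 + (3*5/(1 + 5))/(-356)) = √(3372 + (3*5/6)*(-1/356)) = √(3372 + (3*5*(⅙))*(-1/356)) = √(3372 + (5/2)*(-1/356)) = √(3372 - 5/712) = √(2400859/712) = √427352902/356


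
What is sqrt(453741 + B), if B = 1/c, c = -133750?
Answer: sqrt(12987201772286)/5350 ≈ 673.60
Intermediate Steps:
B = -1/133750 (B = 1/(-133750) = -1/133750 ≈ -7.4766e-6)
sqrt(453741 + B) = sqrt(453741 - 1/133750) = sqrt(60687858749/133750) = sqrt(12987201772286)/5350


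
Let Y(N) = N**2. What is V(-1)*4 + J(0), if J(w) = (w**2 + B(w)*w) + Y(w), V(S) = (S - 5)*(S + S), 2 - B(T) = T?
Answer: 48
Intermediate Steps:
B(T) = 2 - T
V(S) = 2*S*(-5 + S) (V(S) = (-5 + S)*(2*S) = 2*S*(-5 + S))
J(w) = 2*w**2 + w*(2 - w) (J(w) = (w**2 + (2 - w)*w) + w**2 = (w**2 + w*(2 - w)) + w**2 = 2*w**2 + w*(2 - w))
V(-1)*4 + J(0) = (2*(-1)*(-5 - 1))*4 + 0*(2 + 0) = (2*(-1)*(-6))*4 + 0*2 = 12*4 + 0 = 48 + 0 = 48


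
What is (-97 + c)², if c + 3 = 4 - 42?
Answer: 19044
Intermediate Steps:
c = -41 (c = -3 + (4 - 42) = -3 - 38 = -41)
(-97 + c)² = (-97 - 41)² = (-138)² = 19044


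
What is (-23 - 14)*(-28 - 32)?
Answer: 2220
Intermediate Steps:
(-23 - 14)*(-28 - 32) = -37*(-60) = 2220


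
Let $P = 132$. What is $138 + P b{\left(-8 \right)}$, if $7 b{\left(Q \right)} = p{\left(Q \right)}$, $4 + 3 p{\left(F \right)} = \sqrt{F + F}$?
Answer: $\frac{790}{7} + \frac{176 i}{7} \approx 112.86 + 25.143 i$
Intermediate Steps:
$p{\left(F \right)} = - \frac{4}{3} + \frac{\sqrt{2} \sqrt{F}}{3}$ ($p{\left(F \right)} = - \frac{4}{3} + \frac{\sqrt{F + F}}{3} = - \frac{4}{3} + \frac{\sqrt{2 F}}{3} = - \frac{4}{3} + \frac{\sqrt{2} \sqrt{F}}{3}$)
$b{\left(Q \right)} = - \frac{4}{21} + \frac{\sqrt{2} \sqrt{Q}}{21}$ ($b{\left(Q \right)} = \frac{- \frac{4}{3} + \frac{\sqrt{2} \sqrt{Q}}{3}}{7} = - \frac{4}{21} + \frac{\sqrt{2} \sqrt{Q}}{21}$)
$138 + P b{\left(-8 \right)} = 138 + 132 \left(- \frac{4}{21} + \frac{\sqrt{2} \sqrt{-8}}{21}\right) = 138 + 132 \left(- \frac{4}{21} + \frac{\sqrt{2} \cdot 2 i \sqrt{2}}{21}\right) = 138 + 132 \left(- \frac{4}{21} + \frac{4 i}{21}\right) = 138 - \left(\frac{176}{7} - \frac{176 i}{7}\right) = \frac{790}{7} + \frac{176 i}{7}$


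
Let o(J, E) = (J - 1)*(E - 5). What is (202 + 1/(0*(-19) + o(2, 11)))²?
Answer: 1471369/36 ≈ 40871.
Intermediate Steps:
o(J, E) = (-1 + J)*(-5 + E)
(202 + 1/(0*(-19) + o(2, 11)))² = (202 + 1/(0*(-19) + (5 - 1*11 - 5*2 + 11*2)))² = (202 + 1/(0 + (5 - 11 - 10 + 22)))² = (202 + 1/(0 + 6))² = (202 + 1/6)² = (202 + ⅙)² = (1213/6)² = 1471369/36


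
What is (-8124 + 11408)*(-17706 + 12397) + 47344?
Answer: -17387412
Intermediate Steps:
(-8124 + 11408)*(-17706 + 12397) + 47344 = 3284*(-5309) + 47344 = -17434756 + 47344 = -17387412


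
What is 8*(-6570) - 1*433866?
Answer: -486426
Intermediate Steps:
8*(-6570) - 1*433866 = -52560 - 433866 = -486426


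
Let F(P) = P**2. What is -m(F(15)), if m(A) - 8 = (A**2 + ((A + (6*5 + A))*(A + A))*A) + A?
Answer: -48650858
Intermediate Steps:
m(A) = 8 + A + A**2 + 2*A**2*(30 + 2*A) (m(A) = 8 + ((A**2 + ((A + (6*5 + A))*(A + A))*A) + A) = 8 + ((A**2 + ((A + (30 + A))*(2*A))*A) + A) = 8 + ((A**2 + ((30 + 2*A)*(2*A))*A) + A) = 8 + ((A**2 + (2*A*(30 + 2*A))*A) + A) = 8 + ((A**2 + 2*A**2*(30 + 2*A)) + A) = 8 + (A + A**2 + 2*A**2*(30 + 2*A)) = 8 + A + A**2 + 2*A**2*(30 + 2*A))
-m(F(15)) = -(8 + 15**2 + 4*(15**2)**3 + 61*(15**2)**2) = -(8 + 225 + 4*225**3 + 61*225**2) = -(8 + 225 + 4*11390625 + 61*50625) = -(8 + 225 + 45562500 + 3088125) = -1*48650858 = -48650858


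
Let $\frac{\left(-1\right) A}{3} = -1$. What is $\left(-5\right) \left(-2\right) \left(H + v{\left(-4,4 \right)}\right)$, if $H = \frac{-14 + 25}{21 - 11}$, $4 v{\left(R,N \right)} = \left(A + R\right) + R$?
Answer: $- \frac{3}{2} \approx -1.5$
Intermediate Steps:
$A = 3$ ($A = \left(-3\right) \left(-1\right) = 3$)
$v{\left(R,N \right)} = \frac{3}{4} + \frac{R}{2}$ ($v{\left(R,N \right)} = \frac{\left(3 + R\right) + R}{4} = \frac{3 + 2 R}{4} = \frac{3}{4} + \frac{R}{2}$)
$H = \frac{11}{10} \approx 1.1$
$\left(-5\right) \left(-2\right) \left(H + v{\left(-4,4 \right)}\right) = \left(-5\right) \left(-2\right) \left(\frac{11}{10} + \left(\frac{3}{4} + \frac{1}{2} \left(-4\right)\right)\right) = 10 \left(\frac{11}{10} + \left(\frac{3}{4} - 2\right)\right) = 10 \left(\frac{11}{10} - \frac{5}{4}\right) = 10 \left(- \frac{3}{20}\right) = - \frac{3}{2}$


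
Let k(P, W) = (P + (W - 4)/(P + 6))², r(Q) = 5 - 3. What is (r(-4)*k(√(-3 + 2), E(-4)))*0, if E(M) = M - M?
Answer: 0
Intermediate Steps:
r(Q) = 2
E(M) = 0
k(P, W) = (P + (-4 + W)/(6 + P))²
(r(-4)*k(√(-3 + 2), E(-4)))*0 = (2*((-4 + 0 + (√(-3 + 2))² + 6*√(-3 + 2))²/(6 + √(-3 + 2))²))*0 = (2*((-4 + 0 + (√(-1))² + 6*√(-1))²/(6 + √(-1))²))*0 = (2*((-4 + 0 + I² + 6*I)²/(6 + I)²))*0 = (2*((-4 + 0 - 1 + 6*I)²/(6 + I)²))*0 = (2*((-5 + 6*I)²/(6 + I)²))*0 = (2*(-5 + 6*I)²/(6 + I)²)*0 = 0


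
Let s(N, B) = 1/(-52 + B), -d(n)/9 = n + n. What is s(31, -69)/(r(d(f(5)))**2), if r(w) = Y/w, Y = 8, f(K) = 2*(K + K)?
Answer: -2025/121 ≈ -16.736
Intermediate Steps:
f(K) = 4*K (f(K) = 2*(2*K) = 4*K)
d(n) = -18*n (d(n) = -9*(n + n) = -18*n)
r(w) = 8/w
s(31, -69)/(r(d(f(5)))**2) = 1/((-52 - 69)*((8/((-72*5)))**2)) = 1/((-121)*((8/((-18*20)))**2)) = -1/(121*((8/(-360))**2)) = -1/(121*((8*(-1/360))**2)) = -1/(121*((-1/45)**2)) = -1/(121*1/2025) = -1/121*2025 = -2025/121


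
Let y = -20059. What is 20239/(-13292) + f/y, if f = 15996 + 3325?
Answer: -662788833/266624228 ≈ -2.4859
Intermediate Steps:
f = 19321
20239/(-13292) + f/y = 20239/(-13292) + 19321/(-20059) = 20239*(-1/13292) + 19321*(-1/20059) = -20239/13292 - 19321/20059 = -662788833/266624228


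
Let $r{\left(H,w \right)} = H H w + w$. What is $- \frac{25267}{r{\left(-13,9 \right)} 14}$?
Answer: $- \frac{25267}{21420} \approx -1.1796$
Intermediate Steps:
$r{\left(H,w \right)} = w + w H^{2}$ ($r{\left(H,w \right)} = H^{2} w + w = w H^{2} + w = w + w H^{2}$)
$- \frac{25267}{r{\left(-13,9 \right)} 14} = - \frac{25267}{9 \left(1 + \left(-13\right)^{2}\right) 14} = - \frac{25267}{9 \left(1 + 169\right) 14} = - \frac{25267}{9 \cdot 170 \cdot 14} = - \frac{25267}{1530 \cdot 14} = - \frac{25267}{21420}$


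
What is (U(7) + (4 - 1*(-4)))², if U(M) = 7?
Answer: 225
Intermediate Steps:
(U(7) + (4 - 1*(-4)))² = (7 + (4 - 1*(-4)))² = (7 + (4 + 4))² = (7 + 8)² = 15² = 225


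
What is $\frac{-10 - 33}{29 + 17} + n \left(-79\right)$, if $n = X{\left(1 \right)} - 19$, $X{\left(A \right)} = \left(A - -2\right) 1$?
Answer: $\frac{58101}{46} \approx 1263.1$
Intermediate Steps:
$X{\left(A \right)} = 2 + A$ ($X{\left(A \right)} = \left(A + 2\right) 1 = \left(2 + A\right) 1 = 2 + A$)
$n = -16$ ($n = \left(2 + 1\right) - 19 = 3 - 19 = -16$)
$\frac{-10 - 33}{29 + 17} + n \left(-79\right) = \frac{-10 - 33}{29 + 17} - -1264 = - \frac{43}{46} + 1264 = \frac{58101}{46}$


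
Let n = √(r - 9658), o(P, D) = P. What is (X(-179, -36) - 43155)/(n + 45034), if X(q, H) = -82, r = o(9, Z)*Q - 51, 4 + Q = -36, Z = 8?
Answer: -1947135058/2028071225 + 43237*I*√10069/2028071225 ≈ -0.96009 + 0.0021393*I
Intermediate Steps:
Q = -40 (Q = -4 - 36 = -40)
r = -411 (r = 9*(-40) - 51 = -360 - 51 = -411)
n = I*√10069 (n = √(-411 - 9658) = √(-10069) = I*√10069 ≈ 100.34*I)
(X(-179, -36) - 43155)/(n + 45034) = (-82 - 43155)/(I*√10069 + 45034) = -43237/(45034 + I*√10069)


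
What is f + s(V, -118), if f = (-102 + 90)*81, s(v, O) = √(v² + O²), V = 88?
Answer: -972 + 2*√5417 ≈ -824.80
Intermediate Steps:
s(v, O) = √(O² + v²)
f = -972 (f = -12*81 = -972)
f + s(V, -118) = -972 + √((-118)² + 88²) = -972 + √(13924 + 7744) = -972 + √21668 = -972 + 2*√5417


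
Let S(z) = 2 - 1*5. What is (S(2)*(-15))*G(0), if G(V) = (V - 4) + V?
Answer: -180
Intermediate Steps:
S(z) = -3 (S(z) = 2 - 5 = -3)
G(V) = -4 + 2*V (G(V) = (-4 + V) + V = -4 + 2*V)
(S(2)*(-15))*G(0) = (-3*(-15))*(-4 + 2*0) = 45*(-4 + 0) = 45*(-4) = -180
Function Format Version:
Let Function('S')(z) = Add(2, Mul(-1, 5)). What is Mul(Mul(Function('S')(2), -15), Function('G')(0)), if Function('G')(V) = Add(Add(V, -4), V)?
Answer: -180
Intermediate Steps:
Function('S')(z) = -3 (Function('S')(z) = Add(2, -5) = -3)
Function('G')(V) = Add(-4, Mul(2, V)) (Function('G')(V) = Add(Add(-4, V), V) = Add(-4, Mul(2, V)))
Mul(Mul(Function('S')(2), -15), Function('G')(0)) = Mul(Mul(-3, -15), Add(-4, Mul(2, 0))) = Mul(45, Add(-4, 0)) = Mul(45, -4) = -180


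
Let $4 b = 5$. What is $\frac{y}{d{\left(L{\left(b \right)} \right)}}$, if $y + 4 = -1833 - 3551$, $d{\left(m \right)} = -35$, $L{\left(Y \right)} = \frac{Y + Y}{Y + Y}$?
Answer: $\frac{5388}{35} \approx 153.94$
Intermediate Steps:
$b = \frac{5}{4}$ ($b = \frac{1}{4} \cdot 5 = \frac{5}{4} \approx 1.25$)
$L{\left(Y \right)} = 1$ ($L{\left(Y \right)} = \frac{2 Y}{2 Y} = 2 Y \frac{1}{2 Y} = 1$)
$y = -5388$ ($y = -4 - 5384 = -5388$)
$\frac{y}{d{\left(L{\left(b \right)} \right)}} = - \frac{5388}{-35} = \left(-5388\right) \left(- \frac{1}{35}\right) = \frac{5388}{35}$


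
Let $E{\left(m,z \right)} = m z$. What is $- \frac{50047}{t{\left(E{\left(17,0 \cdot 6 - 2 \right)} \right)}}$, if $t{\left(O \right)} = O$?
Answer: $\frac{50047}{34} \approx 1472.0$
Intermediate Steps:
$- \frac{50047}{t{\left(E{\left(17,0 \cdot 6 - 2 \right)} \right)}} = - \frac{50047}{17 \left(0 \cdot 6 - 2\right)} = - \frac{50047}{17 \left(0 - 2\right)} = - \frac{50047}{17 \left(-2\right)} = - \frac{50047}{-34} = \left(-50047\right) \left(- \frac{1}{34}\right) = \frac{50047}{34}$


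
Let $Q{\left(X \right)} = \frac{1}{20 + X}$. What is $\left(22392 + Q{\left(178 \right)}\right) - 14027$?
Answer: $\frac{1656271}{198} \approx 8365.0$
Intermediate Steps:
$\left(22392 + Q{\left(178 \right)}\right) - 14027 = \left(22392 + \frac{1}{20 + 178}\right) - 14027 = \left(22392 + \frac{1}{198}\right) - 14027 = \frac{4433617}{198} - 14027 = \frac{1656271}{198}$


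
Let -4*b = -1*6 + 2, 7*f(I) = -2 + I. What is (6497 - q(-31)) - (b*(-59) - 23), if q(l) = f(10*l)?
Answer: 46365/7 ≈ 6623.6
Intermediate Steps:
f(I) = -2/7 + I/7 (f(I) = (-2 + I)/7 = -2/7 + I/7)
q(l) = -2/7 + 10*l/7 (q(l) = -2/7 + (10*l)/7 = -2/7 + 10*l/7)
b = 1 (b = -(-1*6 + 2)/4 = -(-6 + 2)/4 = -1/4*(-4) = 1)
(6497 - q(-31)) - (b*(-59) - 23) = (6497 - (-2/7 + (10/7)*(-31))) - (1*(-59) - 23) = (6497 - (-2/7 - 310/7)) - (-59 - 23) = (6497 - 1*(-312/7)) - 1*(-82) = (6497 + 312/7) + 82 = 45791/7 + 82 = 46365/7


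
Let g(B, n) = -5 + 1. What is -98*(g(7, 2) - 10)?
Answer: 1372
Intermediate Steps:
g(B, n) = -4
-98*(g(7, 2) - 10) = -98*(-4 - 10) = -98*(-14) = 1372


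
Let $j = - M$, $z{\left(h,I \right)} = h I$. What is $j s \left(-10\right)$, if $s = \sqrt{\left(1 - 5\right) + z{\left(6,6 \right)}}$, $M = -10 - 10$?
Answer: $- 800 \sqrt{2} \approx -1131.4$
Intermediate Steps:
$M = -20$ ($M = -10 - 10 = -20$)
$z{\left(h,I \right)} = I h$
$s = 4 \sqrt{2}$ ($s = \sqrt{\left(1 - 5\right) + 6 \cdot 6} = \sqrt{-4 + 36} = \sqrt{32} = 4 \sqrt{2} \approx 5.6569$)
$j = 20$ ($j = \left(-1\right) \left(-20\right) = 20$)
$j s \left(-10\right) = 20 \cdot 4 \sqrt{2} \left(-10\right) = 80 \sqrt{2} \left(-10\right) = - 800 \sqrt{2}$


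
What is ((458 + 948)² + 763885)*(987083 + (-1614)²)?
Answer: 9844886348959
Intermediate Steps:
((458 + 948)² + 763885)*(987083 + (-1614)²) = (1406² + 763885)*(987083 + 2604996) = (1976836 + 763885)*3592079 = 2740721*3592079 = 9844886348959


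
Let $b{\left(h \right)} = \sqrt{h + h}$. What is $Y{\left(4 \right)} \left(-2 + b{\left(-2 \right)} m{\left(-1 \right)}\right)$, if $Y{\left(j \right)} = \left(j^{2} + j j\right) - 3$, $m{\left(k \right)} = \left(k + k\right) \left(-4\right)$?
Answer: $-58 + 464 i \approx -58.0 + 464.0 i$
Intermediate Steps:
$b{\left(h \right)} = \sqrt{2} \sqrt{h}$ ($b{\left(h \right)} = \sqrt{2 h} = \sqrt{2} \sqrt{h}$)
$m{\left(k \right)} = - 8 k$ ($m{\left(k \right)} = 2 k \left(-4\right) = - 8 k$)
$Y{\left(j \right)} = -3 + 2 j^{2}$ ($Y{\left(j \right)} = \left(j^{2} + j^{2}\right) - 3 = 2 j^{2} - 3 = -3 + 2 j^{2}$)
$Y{\left(4 \right)} \left(-2 + b{\left(-2 \right)} m{\left(-1 \right)}\right) = \left(-3 + 2 \cdot 4^{2}\right) \left(-2 + \sqrt{2} \sqrt{-2} \left(\left(-8\right) \left(-1\right)\right)\right) = \left(-3 + 2 \cdot 16\right) \left(-2 + \sqrt{2} i \sqrt{2} \cdot 8\right) = \left(-3 + 32\right) \left(-2 + 2 i 8\right) = 29 \left(-2 + 16 i\right) = -58 + 464 i$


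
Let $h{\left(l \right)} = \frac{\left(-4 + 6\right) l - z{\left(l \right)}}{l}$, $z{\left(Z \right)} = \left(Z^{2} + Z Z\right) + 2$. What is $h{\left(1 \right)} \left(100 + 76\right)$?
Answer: $-352$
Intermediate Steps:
$z{\left(Z \right)} = 2 + 2 Z^{2}$ ($z{\left(Z \right)} = \left(Z^{2} + Z^{2}\right) + 2 = 2 Z^{2} + 2 = 2 + 2 Z^{2}$)
$h{\left(l \right)} = \frac{-2 - 2 l^{2} + 2 l}{l}$ ($h{\left(l \right)} = \frac{\left(-4 + 6\right) l - \left(2 + 2 l^{2}\right)}{l} = \frac{2 l - \left(2 + 2 l^{2}\right)}{l} = \frac{-2 - 2 l^{2} + 2 l}{l}$)
$h{\left(1 \right)} \left(100 + 76\right) = \left(2 - 2 - \frac{2}{1}\right) \left(100 + 76\right) = \left(2 - 2 - 2\right) 176 = \left(-2\right) 176 = -352$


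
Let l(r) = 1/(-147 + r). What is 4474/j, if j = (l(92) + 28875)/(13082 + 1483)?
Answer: 1792004775/794062 ≈ 2256.8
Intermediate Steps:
j = 1588124/801075 (j = (1/(-147 + 92) + 28875)/(13082 + 1483) = (1/(-55) + 28875)/14565 = (-1/55 + 28875)*(1/14565) = (1588124/55)*(1/14565) = 1588124/801075 ≈ 1.9825)
4474/j = 4474/(1588124/801075) = 4474*(801075/1588124) = 1792004775/794062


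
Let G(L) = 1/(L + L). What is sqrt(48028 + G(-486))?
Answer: sqrt(140049645)/54 ≈ 219.15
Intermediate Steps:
G(L) = 1/(2*L)
sqrt(48028 + G(-486)) = sqrt(48028 + (1/2)/(-486)) = sqrt(48028 + (1/2)*(-1/486)) = sqrt(48028 - 1/972) = sqrt(46683215/972) = sqrt(140049645)/54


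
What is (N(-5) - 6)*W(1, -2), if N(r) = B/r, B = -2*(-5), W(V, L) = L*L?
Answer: -32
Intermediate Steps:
W(V, L) = L²
B = 10
N(r) = 10/r
(N(-5) - 6)*W(1, -2) = (10/(-5) - 6)*(-2)² = (10*(-⅕) - 6)*4 = (-2 - 6)*4 = -8*4 = -32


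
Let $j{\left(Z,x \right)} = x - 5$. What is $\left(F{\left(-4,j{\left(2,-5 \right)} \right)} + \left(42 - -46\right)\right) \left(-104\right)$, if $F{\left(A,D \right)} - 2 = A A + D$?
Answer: $-9984$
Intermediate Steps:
$j{\left(Z,x \right)} = -5 + x$
$F{\left(A,D \right)} = 2 + D + A^{2}$ ($F{\left(A,D \right)} = 2 + \left(A A + D\right) = 2 + \left(A^{2} + D\right) = 2 + \left(D + A^{2}\right) = 2 + D + A^{2}$)
$\left(F{\left(-4,j{\left(2,-5 \right)} \right)} + \left(42 - -46\right)\right) \left(-104\right) = \left(\left(2 - 10 + \left(-4\right)^{2}\right) + \left(42 - -46\right)\right) \left(-104\right) = \left(\left(2 - 10 + 16\right) + \left(42 + 46\right)\right) \left(-104\right) = \left(8 + 88\right) \left(-104\right) = 96 \left(-104\right) = -9984$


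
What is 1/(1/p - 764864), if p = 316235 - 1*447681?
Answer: -131446/100538313345 ≈ -1.3074e-6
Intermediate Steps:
p = -131446 (p = 316235 - 447681 = -131446)
1/(1/p - 764864) = 1/(1/(-131446) - 764864) = 1/(-1/131446 - 764864) = 1/(-100538313345/131446) = -131446/100538313345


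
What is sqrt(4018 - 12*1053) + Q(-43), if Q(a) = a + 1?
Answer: -42 + I*sqrt(8618) ≈ -42.0 + 92.833*I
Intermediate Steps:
Q(a) = 1 + a
sqrt(4018 - 12*1053) + Q(-43) = sqrt(4018 - 12*1053) + (1 - 43) = sqrt(4018 - 12636) - 42 = sqrt(-8618) - 42 = I*sqrt(8618) - 42 = -42 + I*sqrt(8618)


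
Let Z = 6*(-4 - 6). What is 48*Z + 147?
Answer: -2733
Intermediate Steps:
Z = -60 (Z = 6*(-10) = -60)
48*Z + 147 = 48*(-60) + 147 = -2880 + 147 = -2733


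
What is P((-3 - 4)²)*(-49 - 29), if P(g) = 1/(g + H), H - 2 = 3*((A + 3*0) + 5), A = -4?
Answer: -13/9 ≈ -1.4444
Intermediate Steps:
H = 5 (H = 2 + 3*((-4 + 3*0) + 5) = 2 + 3*((-4 + 0) + 5) = 2 + 3*(-4 + 5) = 2 + 3*1 = 2 + 3 = 5)
P(g) = 1/(5 + g) (P(g) = 1/(g + 5) = 1/(5 + g))
P((-3 - 4)²)*(-49 - 29) = (-49 - 29)/(5 + (-3 - 4)²) = -78/(5 + (-7)²) = -78/(5 + 49) = -78/54 = (1/54)*(-78) = -13/9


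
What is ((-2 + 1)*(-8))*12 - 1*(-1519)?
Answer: 1615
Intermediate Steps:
((-2 + 1)*(-8))*12 - 1*(-1519) = -1*(-8)*12 + 1519 = 8*12 + 1519 = 96 + 1519 = 1615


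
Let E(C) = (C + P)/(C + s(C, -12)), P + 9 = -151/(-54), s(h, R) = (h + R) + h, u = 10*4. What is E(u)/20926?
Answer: 1825/122040432 ≈ 1.4954e-5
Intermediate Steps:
u = 40
s(h, R) = R + 2*h (s(h, R) = (R + h) + h = R + 2*h)
P = -335/54 (P = -9 - 151/(-54) = -9 - 151*(-1/54) = -9 + 151/54 = -335/54 ≈ -6.2037)
E(C) = (-335/54 + C)/(-12 + 3*C) (E(C) = (C - 335/54)/(C + (-12 + 2*C)) = (-335/54 + C)/(-12 + 3*C))
E(u)/20926 = ((-335 + 54*40)/(162*(-4 + 40)))/20926 = ((1/162)*(-335 + 2160)/36)*(1/20926) = ((1/162)*(1/36)*1825)*(1/20926) = (1825/5832)*(1/20926) = 1825/122040432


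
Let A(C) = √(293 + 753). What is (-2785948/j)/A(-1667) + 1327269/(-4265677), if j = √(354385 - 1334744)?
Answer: -1327269/4265677 + 1392974*I*√1025455514/512727757 ≈ -0.31115 + 86.999*I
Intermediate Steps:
A(C) = √1046
j = I*√980359 (j = √(-980359) = I*√980359 ≈ 990.13*I)
(-2785948/j)/A(-1667) + 1327269/(-4265677) = (-2785948*(-I*√980359/980359))/(√1046) + 1327269/(-4265677) = (-(-2785948)*I*√980359/980359)*(√1046/1046) + 1327269*(-1/4265677) = (2785948*I*√980359/980359)*(√1046/1046) - 1327269/4265677 = 1392974*I*√1025455514/512727757 - 1327269/4265677 = -1327269/4265677 + 1392974*I*√1025455514/512727757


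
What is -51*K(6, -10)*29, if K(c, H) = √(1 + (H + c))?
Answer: -1479*I*√3 ≈ -2561.7*I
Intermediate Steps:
K(c, H) = √(1 + H + c)
-51*K(6, -10)*29 = -51*√(1 - 10 + 6)*29 = -51*I*√3*29 = -1479*I*√3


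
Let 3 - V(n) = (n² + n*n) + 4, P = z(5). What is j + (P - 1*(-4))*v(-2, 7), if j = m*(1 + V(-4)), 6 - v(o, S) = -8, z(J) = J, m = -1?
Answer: 158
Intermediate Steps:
v(o, S) = 14 (v(o, S) = 6 - 1*(-8) = 6 + 8 = 14)
P = 5
V(n) = -1 - 2*n² (V(n) = 3 - ((n² + n*n) + 4) = 3 - ((n² + n²) + 4) = 3 - (2*n² + 4) = 3 - (4 + 2*n²) = 3 + (-4 - 2*n²) = -1 - 2*n²)
j = 32 (j = -(1 + (-1 - 2*(-4)²)) = -(1 + (-1 - 2*16)) = -(1 + (-1 - 32)) = -(1 - 33) = -1*(-32) = 32)
j + (P - 1*(-4))*v(-2, 7) = 32 + (5 - 1*(-4))*14 = 32 + (5 + 4)*14 = 32 + 9*14 = 32 + 126 = 158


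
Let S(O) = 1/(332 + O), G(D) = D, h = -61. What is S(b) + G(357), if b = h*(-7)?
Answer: 270964/759 ≈ 357.00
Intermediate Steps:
b = 427 (b = -61*(-7) = 427)
S(b) + G(357) = 1/(332 + 427) + 357 = 1/759 + 357 = 270964/759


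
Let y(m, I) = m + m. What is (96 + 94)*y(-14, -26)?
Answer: -5320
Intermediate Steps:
y(m, I) = 2*m
(96 + 94)*y(-14, -26) = (96 + 94)*(2*(-14)) = 190*(-28) = -5320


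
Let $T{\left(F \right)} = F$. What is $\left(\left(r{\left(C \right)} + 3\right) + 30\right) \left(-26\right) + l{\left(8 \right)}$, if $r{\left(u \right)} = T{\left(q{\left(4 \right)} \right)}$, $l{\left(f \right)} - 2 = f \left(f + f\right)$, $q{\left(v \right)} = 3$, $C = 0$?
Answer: $-806$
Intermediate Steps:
$l{\left(f \right)} = 2 + 2 f^{2}$ ($l{\left(f \right)} = 2 + f \left(f + f\right) = 2 + f 2 f = 2 + 2 f^{2}$)
$r{\left(u \right)} = 3$
$\left(\left(r{\left(C \right)} + 3\right) + 30\right) \left(-26\right) + l{\left(8 \right)} = \left(\left(3 + 3\right) + 30\right) \left(-26\right) + \left(2 + 2 \cdot 8^{2}\right) = \left(6 + 30\right) \left(-26\right) + \left(2 + 2 \cdot 64\right) = 36 \left(-26\right) + \left(2 + 128\right) = -936 + 130 = -806$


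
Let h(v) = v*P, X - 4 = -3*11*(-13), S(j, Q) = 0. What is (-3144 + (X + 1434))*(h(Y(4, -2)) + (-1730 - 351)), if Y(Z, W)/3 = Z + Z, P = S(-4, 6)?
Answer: 2657437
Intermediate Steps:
P = 0
Y(Z, W) = 6*Z (Y(Z, W) = 3*(Z + Z) = 3*(2*Z) = 6*Z)
X = 433 (X = 4 - 3*11*(-13) = 4 - 33*(-13) = 4 + 429 = 433)
h(v) = 0 (h(v) = v*0 = 0)
(-3144 + (X + 1434))*(h(Y(4, -2)) + (-1730 - 351)) = (-3144 + (433 + 1434))*(0 + (-1730 - 351)) = (-3144 + 1867)*(0 - 2081) = -1277*(-2081) = 2657437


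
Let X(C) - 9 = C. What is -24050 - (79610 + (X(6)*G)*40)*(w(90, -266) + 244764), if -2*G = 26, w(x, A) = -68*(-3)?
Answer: -17591176130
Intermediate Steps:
X(C) = 9 + C
w(x, A) = 204
G = -13 (G = -½*26 = -13)
-24050 - (79610 + (X(6)*G)*40)*(w(90, -266) + 244764) = -24050 - (79610 + ((9 + 6)*(-13))*40)*(204 + 244764) = -24050 - (79610 + (15*(-13))*40)*244968 = -24050 - (79610 - 195*40)*244968 = -24050 - (79610 - 7800)*244968 = -24050 - 71810*244968 = -24050 - 1*17591152080 = -24050 - 17591152080 = -17591176130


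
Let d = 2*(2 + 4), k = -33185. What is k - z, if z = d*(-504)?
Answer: -27137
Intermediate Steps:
d = 12 (d = 2*6 = 12)
z = -6048 (z = 12*(-504) = -6048)
k - z = -33185 - 1*(-6048) = -33185 + 6048 = -27137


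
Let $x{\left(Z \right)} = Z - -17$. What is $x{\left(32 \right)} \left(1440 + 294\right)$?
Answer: $84966$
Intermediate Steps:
$x{\left(Z \right)} = 17 + Z$ ($x{\left(Z \right)} = Z + 17 = 17 + Z$)
$x{\left(32 \right)} \left(1440 + 294\right) = \left(17 + 32\right) \left(1440 + 294\right) = 49 \cdot 1734 = 84966$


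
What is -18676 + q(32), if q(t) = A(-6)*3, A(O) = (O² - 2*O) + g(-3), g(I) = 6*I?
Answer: -18586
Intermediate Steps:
A(O) = -18 + O² - 2*O (A(O) = (O² - 2*O) + 6*(-3) = (O² - 2*O) - 18 = -18 + O² - 2*O)
q(t) = 90 (q(t) = (-18 + (-6)² - 2*(-6))*3 = (-18 + 36 + 12)*3 = 30*3 = 90)
-18676 + q(32) = -18676 + 90 = -18586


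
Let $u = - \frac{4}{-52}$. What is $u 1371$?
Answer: $\frac{1371}{13} \approx 105.46$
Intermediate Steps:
$u = \frac{1}{13}$ ($u = \left(-4\right) \left(- \frac{1}{52}\right) = \frac{1}{13} \approx 0.076923$)
$u 1371 = \frac{1}{13} \cdot 1371 = \frac{1371}{13}$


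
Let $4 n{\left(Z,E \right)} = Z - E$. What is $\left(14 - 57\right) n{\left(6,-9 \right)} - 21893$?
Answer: $- \frac{88217}{4} \approx -22054.0$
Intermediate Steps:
$n{\left(Z,E \right)} = - \frac{E}{4} + \frac{Z}{4}$ ($n{\left(Z,E \right)} = \frac{Z - E}{4} = - \frac{E}{4} + \frac{Z}{4}$)
$\left(14 - 57\right) n{\left(6,-9 \right)} - 21893 = \left(14 - 57\right) \left(\left(- \frac{1}{4}\right) \left(-9\right) + \frac{1}{4} \cdot 6\right) - 21893 = - 43 \left(\frac{9}{4} + \frac{3}{2}\right) - 21893 = \left(-43\right) \frac{15}{4} - 21893 = - \frac{645}{4} - 21893 = - \frac{88217}{4}$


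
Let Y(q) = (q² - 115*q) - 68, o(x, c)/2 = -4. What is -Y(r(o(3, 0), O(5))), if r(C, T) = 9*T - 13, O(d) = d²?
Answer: -20496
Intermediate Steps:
o(x, c) = -8 (o(x, c) = 2*(-4) = -8)
r(C, T) = -13 + 9*T
Y(q) = -68 + q² - 115*q
-Y(r(o(3, 0), O(5))) = -(-68 + (-13 + 9*5²)² - 115*(-13 + 9*5²)) = -(-68 + (-13 + 9*25)² - 115*(-13 + 9*25)) = -(-68 + (-13 + 225)² - 115*(-13 + 225)) = -(-68 + 212² - 115*212) = -(-68 + 44944 - 24380) = -1*20496 = -20496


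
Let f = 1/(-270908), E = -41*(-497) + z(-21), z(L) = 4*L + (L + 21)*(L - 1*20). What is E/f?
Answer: -5497536044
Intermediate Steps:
z(L) = 4*L + (-20 + L)*(21 + L) (z(L) = 4*L + (21 + L)*(L - 20) = 4*L + (21 + L)*(-20 + L) = 4*L + (-20 + L)*(21 + L))
E = 20293 (E = -41*(-497) + (-420 + (-21)² + 5*(-21)) = 20377 + (-420 + 441 - 105) = 20377 - 84 = 20293)
f = -1/270908 ≈ -3.6913e-6
E/f = 20293/(-1/270908) = 20293*(-270908) = -5497536044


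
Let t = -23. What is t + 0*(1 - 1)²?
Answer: -23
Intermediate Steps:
t + 0*(1 - 1)² = -23 + 0*(1 - 1)² = -23 + 0*0² = -23 + 0*0 = -23 + 0 = -23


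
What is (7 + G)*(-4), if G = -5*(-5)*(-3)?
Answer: 272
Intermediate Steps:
G = -75 (G = 25*(-3) = -75)
(7 + G)*(-4) = (7 - 75)*(-4) = -68*(-4) = 272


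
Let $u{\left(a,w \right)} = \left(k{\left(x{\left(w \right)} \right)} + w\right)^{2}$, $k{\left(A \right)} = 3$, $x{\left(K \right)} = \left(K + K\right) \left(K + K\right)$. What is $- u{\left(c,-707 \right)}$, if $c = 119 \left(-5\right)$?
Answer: $-495616$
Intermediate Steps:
$c = -595$
$x{\left(K \right)} = 4 K^{2}$ ($x{\left(K \right)} = 2 K 2 K = 4 K^{2}$)
$u{\left(a,w \right)} = \left(3 + w\right)^{2}$
$- u{\left(c,-707 \right)} = - \left(3 - 707\right)^{2} = - \left(-704\right)^{2} = \left(-1\right) 495616 = -495616$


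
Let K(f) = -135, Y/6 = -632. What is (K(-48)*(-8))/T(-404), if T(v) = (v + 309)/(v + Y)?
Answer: 906336/19 ≈ 47702.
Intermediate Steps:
Y = -3792 (Y = 6*(-632) = -3792)
T(v) = (309 + v)/(-3792 + v) (T(v) = (v + 309)/(v - 3792) = (309 + v)/(-3792 + v))
(K(-48)*(-8))/T(-404) = (-135*(-8))/(((309 - 404)/(-3792 - 404))) = 1080/((-95/(-4196))) = 1080/((-1/4196*(-95))) = 1080/(95/4196) = 1080*(4196/95) = 906336/19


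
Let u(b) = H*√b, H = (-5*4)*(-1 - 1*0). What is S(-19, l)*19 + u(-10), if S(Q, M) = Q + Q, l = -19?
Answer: -722 + 20*I*√10 ≈ -722.0 + 63.246*I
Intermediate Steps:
H = 20 (H = -20*(-1 + 0) = -20*(-1) = 20)
u(b) = 20*√b
S(Q, M) = 2*Q
S(-19, l)*19 + u(-10) = (2*(-19))*19 + 20*√(-10) = -38*19 + 20*(I*√10) = -722 + 20*I*√10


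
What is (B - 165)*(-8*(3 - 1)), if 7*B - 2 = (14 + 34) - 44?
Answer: 18384/7 ≈ 2626.3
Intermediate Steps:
B = 6/7 (B = 2/7 + ((14 + 34) - 44)/7 = 2/7 + (48 - 44)/7 = 2/7 + (1/7)*4 = 2/7 + 4/7 = 6/7 ≈ 0.85714)
(B - 165)*(-8*(3 - 1)) = (6/7 - 165)*(-8*(3 - 1)) = -(-9192)*2/7 = -1149/7*(-16) = 18384/7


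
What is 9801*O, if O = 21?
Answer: 205821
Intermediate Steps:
9801*O = 9801*21 = 205821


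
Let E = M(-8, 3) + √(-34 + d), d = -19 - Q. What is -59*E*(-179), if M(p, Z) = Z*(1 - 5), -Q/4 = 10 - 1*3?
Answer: -126732 + 52805*I ≈ -1.2673e+5 + 52805.0*I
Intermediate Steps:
Q = -28 (Q = -4*(10 - 1*3) = -4*(10 - 3) = -4*7 = -28)
M(p, Z) = -4*Z (M(p, Z) = Z*(-4) = -4*Z)
d = 9 (d = -19 - 1*(-28) = -19 + 28 = 9)
E = -12 + 5*I (E = -4*3 + √(-34 + 9) = -12 + √(-25) = -12 + 5*I ≈ -12.0 + 5.0*I)
-59*E*(-179) = -59*(-12 + 5*I)*(-179) = (708 - 295*I)*(-179) = -126732 + 52805*I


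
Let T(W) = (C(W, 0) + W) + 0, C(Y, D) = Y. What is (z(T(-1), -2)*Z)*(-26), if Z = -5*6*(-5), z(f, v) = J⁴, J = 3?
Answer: -315900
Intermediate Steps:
T(W) = 2*W (T(W) = (W + W) + 0 = 2*W + 0 = 2*W)
z(f, v) = 81 (z(f, v) = 3⁴ = 81)
Z = 150 (Z = -30*(-5) = 150)
(z(T(-1), -2)*Z)*(-26) = (81*150)*(-26) = 12150*(-26) = -315900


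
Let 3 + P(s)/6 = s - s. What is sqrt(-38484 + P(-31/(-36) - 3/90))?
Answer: 3*I*sqrt(4278) ≈ 196.22*I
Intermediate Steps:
P(s) = -18 (P(s) = -18 + 6*(s - s) = -18 + 6*0 = -18 + 0 = -18)
sqrt(-38484 + P(-31/(-36) - 3/90)) = sqrt(-38484 - 18) = sqrt(-38502) = 3*I*sqrt(4278)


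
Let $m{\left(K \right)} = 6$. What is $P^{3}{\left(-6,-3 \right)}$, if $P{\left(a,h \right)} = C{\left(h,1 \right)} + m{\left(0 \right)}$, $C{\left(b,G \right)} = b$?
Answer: $27$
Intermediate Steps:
$P{\left(a,h \right)} = 6 + h$ ($P{\left(a,h \right)} = h + 6 = 6 + h$)
$P^{3}{\left(-6,-3 \right)} = \left(6 - 3\right)^{3} = 3^{3} = 27$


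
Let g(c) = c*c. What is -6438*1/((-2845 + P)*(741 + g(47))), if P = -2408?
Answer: 1073/2582725 ≈ 0.00041545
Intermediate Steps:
g(c) = c²
-6438*1/((-2845 + P)*(741 + g(47))) = -6438*1/((-2845 - 2408)*(741 + 47²)) = -6438*(-1/(5253*(741 + 2209))) = -6438/(2950*(-5253)) = -6438/(-15496350) = -6438*(-1/15496350) = 1073/2582725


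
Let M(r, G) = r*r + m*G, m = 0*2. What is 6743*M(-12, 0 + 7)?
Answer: 970992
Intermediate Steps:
m = 0
M(r, G) = r**2 (M(r, G) = r*r + 0*G = r**2 + 0 = r**2)
6743*M(-12, 0 + 7) = 6743*(-12)**2 = 6743*144 = 970992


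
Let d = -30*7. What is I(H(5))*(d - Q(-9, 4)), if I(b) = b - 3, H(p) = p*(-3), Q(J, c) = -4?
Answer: 3708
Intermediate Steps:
H(p) = -3*p
d = -210
I(b) = -3 + b
I(H(5))*(d - Q(-9, 4)) = (-3 - 3*5)*(-210 - 1*(-4)) = (-3 - 15)*(-210 + 4) = -18*(-206) = 3708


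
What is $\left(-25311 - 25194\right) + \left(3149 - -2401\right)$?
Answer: $-44955$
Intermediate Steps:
$\left(-25311 - 25194\right) + \left(3149 - -2401\right) = -50505 + \left(3149 + 2401\right) = -50505 + 5550 = -44955$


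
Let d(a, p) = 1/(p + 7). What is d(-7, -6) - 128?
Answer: -127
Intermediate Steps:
d(a, p) = 1/(7 + p)
d(-7, -6) - 128 = 1/(7 - 6) - 128 = 1/1 - 128 = 1 - 128 = -127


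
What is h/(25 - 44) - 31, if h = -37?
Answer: -552/19 ≈ -29.053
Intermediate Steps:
h/(25 - 44) - 31 = -37/(25 - 44) - 31 = -37/(-19) - 31 = -1/19*(-37) - 31 = 37/19 - 31 = -552/19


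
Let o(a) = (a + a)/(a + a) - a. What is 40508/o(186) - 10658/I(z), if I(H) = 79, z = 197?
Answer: -5171862/14615 ≈ -353.87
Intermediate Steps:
o(a) = 1 - a (o(a) = (2*a)/((2*a)) - a = (2*a)*(1/(2*a)) - a = 1 - a)
40508/o(186) - 10658/I(z) = 40508/(1 - 1*186) - 10658/79 = 40508/(1 - 186) - 10658*1/79 = 40508/(-185) - 10658/79 = 40508*(-1/185) - 10658/79 = -40508/185 - 10658/79 = -5171862/14615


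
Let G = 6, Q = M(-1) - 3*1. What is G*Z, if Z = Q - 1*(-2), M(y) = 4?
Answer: 18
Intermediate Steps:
Q = 1 (Q = 4 - 3*1 = 4 - 3 = 1)
Z = 3 (Z = 1 - 1*(-2) = 1 + 2 = 3)
G*Z = 6*3 = 18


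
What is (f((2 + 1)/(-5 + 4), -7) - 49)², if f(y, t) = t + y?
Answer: 3481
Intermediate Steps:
(f((2 + 1)/(-5 + 4), -7) - 49)² = ((-7 + (2 + 1)/(-5 + 4)) - 49)² = ((-7 + 3/(-1)) - 49)² = ((-7 + 3*(-1)) - 49)² = ((-7 - 3) - 49)² = (-10 - 49)² = (-59)² = 3481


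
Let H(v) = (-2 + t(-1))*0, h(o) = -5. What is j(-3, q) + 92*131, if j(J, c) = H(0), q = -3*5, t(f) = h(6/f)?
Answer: 12052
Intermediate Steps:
t(f) = -5
q = -15
H(v) = 0 (H(v) = (-2 - 5)*0 = -7*0 = 0)
j(J, c) = 0
j(-3, q) + 92*131 = 0 + 92*131 = 0 + 12052 = 12052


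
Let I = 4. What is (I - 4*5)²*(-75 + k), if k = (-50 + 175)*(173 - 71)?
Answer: 3244800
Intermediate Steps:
k = 12750 (k = 125*102 = 12750)
(I - 4*5)²*(-75 + k) = (4 - 4*5)²*(-75 + 12750) = (4 - 20)²*12675 = (-16)²*12675 = 256*12675 = 3244800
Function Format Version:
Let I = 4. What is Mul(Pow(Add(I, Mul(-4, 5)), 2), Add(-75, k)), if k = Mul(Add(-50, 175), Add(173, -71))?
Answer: 3244800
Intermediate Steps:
k = 12750 (k = Mul(125, 102) = 12750)
Mul(Pow(Add(I, Mul(-4, 5)), 2), Add(-75, k)) = Mul(Pow(Add(4, Mul(-4, 5)), 2), Add(-75, 12750)) = Mul(Pow(Add(4, -20), 2), 12675) = Mul(Pow(-16, 2), 12675) = Mul(256, 12675) = 3244800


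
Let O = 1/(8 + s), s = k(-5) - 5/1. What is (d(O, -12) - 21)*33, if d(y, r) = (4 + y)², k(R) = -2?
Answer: 132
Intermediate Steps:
s = -7 (s = -2 - 5/1 = -2 - 5*1 = -2 - 5 = -7)
O = 1 (O = 1/(8 - 7) = 1/1 = 1)
(d(O, -12) - 21)*33 = ((4 + 1)² - 21)*33 = (5² - 21)*33 = (25 - 21)*33 = 4*33 = 132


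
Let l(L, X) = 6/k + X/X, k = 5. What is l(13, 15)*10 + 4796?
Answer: 4818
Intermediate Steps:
l(L, X) = 11/5 (l(L, X) = 6/5 + X/X = 6*(⅕) + 1 = 6/5 + 1 = 11/5)
l(13, 15)*10 + 4796 = (11/5)*10 + 4796 = 22 + 4796 = 4818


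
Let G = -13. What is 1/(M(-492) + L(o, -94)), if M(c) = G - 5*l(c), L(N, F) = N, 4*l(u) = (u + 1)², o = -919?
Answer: -4/1209133 ≈ -3.3082e-6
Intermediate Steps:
l(u) = (1 + u)²/4 (l(u) = (u + 1)²/4 = (1 + u)²/4)
M(c) = -13 - 5*(1 + c)²/4
1/(M(-492) + L(o, -94)) = 1/((-13 - 5*(1 - 492)²/4) - 919) = 1/((-13 - 5/4*(-491)²) - 919) = 1/((-13 - 5/4*241081) - 919) = 1/((-13 - 1205405/4) - 919) = 1/(-1205457/4 - 919) = 1/(-1209133/4) = -4/1209133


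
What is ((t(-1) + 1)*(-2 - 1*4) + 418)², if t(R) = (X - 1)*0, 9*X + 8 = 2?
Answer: 169744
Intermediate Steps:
X = -⅔ (X = -8/9 + (⅑)*2 = -8/9 + 2/9 = -⅔ ≈ -0.66667)
t(R) = 0 (t(R) = (-⅔ - 1)*0 = -5/3*0 = 0)
((t(-1) + 1)*(-2 - 1*4) + 418)² = ((0 + 1)*(-2 - 1*4) + 418)² = (1*(-2 - 4) + 418)² = (1*(-6) + 418)² = (-6 + 418)² = 412² = 169744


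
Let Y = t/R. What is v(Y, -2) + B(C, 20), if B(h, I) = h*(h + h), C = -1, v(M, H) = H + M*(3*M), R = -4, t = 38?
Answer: 1083/4 ≈ 270.75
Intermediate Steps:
Y = -19/2 (Y = 38/(-4) = 38*(-1/4) = -19/2 ≈ -9.5000)
v(M, H) = H + 3*M**2
B(h, I) = 2*h**2 (B(h, I) = h*(2*h) = 2*h**2)
v(Y, -2) + B(C, 20) = (-2 + 3*(-19/2)**2) + 2*(-1)**2 = (-2 + 3*(361/4)) + 2*1 = (-2 + 1083/4) + 2 = 1075/4 + 2 = 1083/4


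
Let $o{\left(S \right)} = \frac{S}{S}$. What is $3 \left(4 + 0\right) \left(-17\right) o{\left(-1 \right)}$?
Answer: $-204$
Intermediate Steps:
$o{\left(S \right)} = 1$
$3 \left(4 + 0\right) \left(-17\right) o{\left(-1 \right)} = 3 \left(4 + 0\right) \left(-17\right) 1 = 3 \cdot 4 \left(-17\right) 1 = 12 \left(-17\right) 1 = \left(-204\right) 1 = -204$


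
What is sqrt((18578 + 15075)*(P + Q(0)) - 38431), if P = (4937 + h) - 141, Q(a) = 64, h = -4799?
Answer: sqrt(2014402) ≈ 1419.3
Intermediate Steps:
P = -3 (P = (4937 - 4799) - 141 = 138 - 141 = -3)
sqrt((18578 + 15075)*(P + Q(0)) - 38431) = sqrt((18578 + 15075)*(-3 + 64) - 38431) = sqrt(33653*61 - 38431) = sqrt(2052833 - 38431) = sqrt(2014402)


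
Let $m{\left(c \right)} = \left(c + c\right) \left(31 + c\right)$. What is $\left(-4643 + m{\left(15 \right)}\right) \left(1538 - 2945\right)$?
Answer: $4591041$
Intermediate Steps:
$m{\left(c \right)} = 2 c \left(31 + c\right)$
$\left(-4643 + m{\left(15 \right)}\right) \left(1538 - 2945\right) = \left(-4643 + 2 \cdot 15 \left(31 + 15\right)\right) \left(1538 - 2945\right) = \left(-4643 + 2 \cdot 15 \cdot 46\right) \left(-1407\right) = \left(-4643 + 1380\right) \left(-1407\right) = \left(-3263\right) \left(-1407\right) = 4591041$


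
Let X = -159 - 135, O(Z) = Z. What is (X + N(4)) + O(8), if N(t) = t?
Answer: -282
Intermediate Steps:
X = -294
(X + N(4)) + O(8) = (-294 + 4) + 8 = -290 + 8 = -282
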